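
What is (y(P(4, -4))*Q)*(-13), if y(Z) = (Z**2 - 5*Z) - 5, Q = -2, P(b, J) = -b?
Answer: 806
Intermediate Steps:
y(Z) = -5 + Z**2 - 5*Z
(y(P(4, -4))*Q)*(-13) = ((-5 + (-1*4)**2 - (-5)*4)*(-2))*(-13) = ((-5 + (-4)**2 - 5*(-4))*(-2))*(-13) = ((-5 + 16 + 20)*(-2))*(-13) = (31*(-2))*(-13) = -62*(-13) = 806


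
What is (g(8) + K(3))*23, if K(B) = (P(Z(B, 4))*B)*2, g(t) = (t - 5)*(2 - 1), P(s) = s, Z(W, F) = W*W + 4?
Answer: 1863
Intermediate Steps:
Z(W, F) = 4 + W**2 (Z(W, F) = W**2 + 4 = 4 + W**2)
g(t) = -5 + t (g(t) = (-5 + t)*1 = -5 + t)
K(B) = 2*B*(4 + B**2) (K(B) = ((4 + B**2)*B)*2 = (B*(4 + B**2))*2 = 2*B*(4 + B**2))
(g(8) + K(3))*23 = ((-5 + 8) + 2*3*(4 + 3**2))*23 = (3 + 2*3*(4 + 9))*23 = (3 + 2*3*13)*23 = (3 + 78)*23 = 81*23 = 1863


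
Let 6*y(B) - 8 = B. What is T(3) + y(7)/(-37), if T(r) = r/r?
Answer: 69/74 ≈ 0.93243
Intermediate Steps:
y(B) = 4/3 + B/6
T(r) = 1
T(3) + y(7)/(-37) = 1 + (4/3 + (⅙)*7)/(-37) = 1 - (4/3 + 7/6)/37 = 1 - 1/37*5/2 = 1 - 5/74 = 69/74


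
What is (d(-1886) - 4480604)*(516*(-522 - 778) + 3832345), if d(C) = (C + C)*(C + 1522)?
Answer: -9824804595820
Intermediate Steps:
d(C) = 2*C*(1522 + C) (d(C) = (2*C)*(1522 + C) = 2*C*(1522 + C))
(d(-1886) - 4480604)*(516*(-522 - 778) + 3832345) = (2*(-1886)*(1522 - 1886) - 4480604)*(516*(-522 - 778) + 3832345) = (2*(-1886)*(-364) - 4480604)*(516*(-1300) + 3832345) = (1373008 - 4480604)*(-670800 + 3832345) = -3107596*3161545 = -9824804595820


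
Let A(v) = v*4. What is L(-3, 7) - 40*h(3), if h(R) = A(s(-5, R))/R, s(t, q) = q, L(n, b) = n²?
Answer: -151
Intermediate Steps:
A(v) = 4*v
h(R) = 4 (h(R) = (4*R)/R = 4)
L(-3, 7) - 40*h(3) = (-3)² - 40*4 = 9 - 160 = -151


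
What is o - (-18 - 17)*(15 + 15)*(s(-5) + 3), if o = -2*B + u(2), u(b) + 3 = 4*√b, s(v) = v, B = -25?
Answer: -2053 + 4*√2 ≈ -2047.3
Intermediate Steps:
u(b) = -3 + 4*√b
o = 47 + 4*√2 (o = -2*(-25) + (-3 + 4*√2) = 50 + (-3 + 4*√2) = 47 + 4*√2 ≈ 52.657)
o - (-18 - 17)*(15 + 15)*(s(-5) + 3) = (47 + 4*√2) - (-18 - 17)*(15 + 15)*(-5 + 3) = (47 + 4*√2) - (-35)*30*(-2) = (47 + 4*√2) - (-35)*(-60) = (47 + 4*√2) - 1*2100 = (47 + 4*√2) - 2100 = -2053 + 4*√2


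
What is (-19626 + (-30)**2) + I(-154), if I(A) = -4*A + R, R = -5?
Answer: -18115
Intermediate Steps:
I(A) = -5 - 4*A (I(A) = -4*A - 5 = -5 - 4*A)
(-19626 + (-30)**2) + I(-154) = (-19626 + (-30)**2) + (-5 - 4*(-154)) = (-19626 + 900) + (-5 + 616) = -18726 + 611 = -18115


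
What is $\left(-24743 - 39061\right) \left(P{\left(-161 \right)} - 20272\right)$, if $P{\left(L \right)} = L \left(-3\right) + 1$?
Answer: $1262553552$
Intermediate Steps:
$P{\left(L \right)} = 1 - 3 L$ ($P{\left(L \right)} = - 3 L + 1 = 1 - 3 L$)
$\left(-24743 - 39061\right) \left(P{\left(-161 \right)} - 20272\right) = \left(-24743 - 39061\right) \left(\left(1 - -483\right) - 20272\right) = - 63804 \left(\left(1 + 483\right) - 20272\right) = - 63804 \left(484 - 20272\right) = \left(-63804\right) \left(-19788\right) = 1262553552$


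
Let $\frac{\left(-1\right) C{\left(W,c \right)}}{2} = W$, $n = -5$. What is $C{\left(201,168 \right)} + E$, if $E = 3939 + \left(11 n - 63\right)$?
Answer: $3419$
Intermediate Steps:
$C{\left(W,c \right)} = - 2 W$
$E = 3821$ ($E = 3939 + \left(11 \left(-5\right) - 63\right) = 3939 - 118 = 3821$)
$C{\left(201,168 \right)} + E = \left(-2\right) 201 + 3821 = -402 + 3821 = 3419$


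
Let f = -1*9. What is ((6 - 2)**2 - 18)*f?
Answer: 18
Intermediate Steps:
f = -9
((6 - 2)**2 - 18)*f = ((6 - 2)**2 - 18)*(-9) = (4**2 - 18)*(-9) = (16 - 18)*(-9) = -2*(-9) = 18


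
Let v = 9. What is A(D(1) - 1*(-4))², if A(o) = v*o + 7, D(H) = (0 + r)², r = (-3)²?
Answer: 595984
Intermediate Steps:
r = 9
D(H) = 81 (D(H) = (0 + 9)² = 9² = 81)
A(o) = 7 + 9*o (A(o) = 9*o + 7 = 7 + 9*o)
A(D(1) - 1*(-4))² = (7 + 9*(81 - 1*(-4)))² = (7 + 9*(81 + 4))² = (7 + 9*85)² = (7 + 765)² = 772² = 595984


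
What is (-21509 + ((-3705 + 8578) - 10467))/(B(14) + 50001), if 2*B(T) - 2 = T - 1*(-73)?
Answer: -54206/100091 ≈ -0.54157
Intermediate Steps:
B(T) = 75/2 + T/2 (B(T) = 1 + (T - 1*(-73))/2 = 1 + (T + 73)/2 = 1 + (73 + T)/2 = 1 + (73/2 + T/2) = 75/2 + T/2)
(-21509 + ((-3705 + 8578) - 10467))/(B(14) + 50001) = (-21509 + ((-3705 + 8578) - 10467))/((75/2 + (½)*14) + 50001) = (-21509 + (4873 - 10467))/((75/2 + 7) + 50001) = (-21509 - 5594)/(89/2 + 50001) = -27103/100091/2 = -27103*2/100091 = -54206/100091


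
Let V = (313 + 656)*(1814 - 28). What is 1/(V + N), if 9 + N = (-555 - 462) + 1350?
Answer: 1/1730958 ≈ 5.7771e-7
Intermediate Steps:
N = 324 (N = -9 + ((-555 - 462) + 1350) = -9 + (-1017 + 1350) = -9 + 333 = 324)
V = 1730634 (V = 969*1786 = 1730634)
1/(V + N) = 1/(1730634 + 324) = 1/1730958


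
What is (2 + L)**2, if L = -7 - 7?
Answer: 144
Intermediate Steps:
L = -14
(2 + L)**2 = (2 - 14)**2 = (-12)**2 = 144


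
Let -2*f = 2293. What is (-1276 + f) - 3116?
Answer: -11077/2 ≈ -5538.5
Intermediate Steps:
f = -2293/2 (f = -½*2293 = -2293/2 ≈ -1146.5)
(-1276 + f) - 3116 = (-1276 - 2293/2) - 3116 = -4845/2 - 3116 = -11077/2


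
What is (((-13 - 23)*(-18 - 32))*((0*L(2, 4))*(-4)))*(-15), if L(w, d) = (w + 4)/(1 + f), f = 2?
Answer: 0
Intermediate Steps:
L(w, d) = 4/3 + w/3 (L(w, d) = (w + 4)/(1 + 2) = (4 + w)/3 = (4 + w)*(1/3) = 4/3 + w/3)
(((-13 - 23)*(-18 - 32))*((0*L(2, 4))*(-4)))*(-15) = (((-13 - 23)*(-18 - 32))*((0*(4/3 + (1/3)*2))*(-4)))*(-15) = ((-36*(-50))*((0*(4/3 + 2/3))*(-4)))*(-15) = (1800*((0*2)*(-4)))*(-15) = (1800*(0*(-4)))*(-15) = (1800*0)*(-15) = 0*(-15) = 0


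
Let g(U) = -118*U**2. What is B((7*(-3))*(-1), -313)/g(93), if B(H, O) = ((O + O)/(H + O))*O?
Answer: 97969/149004972 ≈ 0.00065749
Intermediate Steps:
B(H, O) = 2*O**2/(H + O) (B(H, O) = ((2*O)/(H + O))*O = (2*O/(H + O))*O = 2*O**2/(H + O))
B((7*(-3))*(-1), -313)/g(93) = (2*(-313)**2/((7*(-3))*(-1) - 313))/((-118*93**2)) = (2*97969/(-21*(-1) - 313))/((-118*8649)) = (2*97969/(21 - 313))/(-1020582) = (2*97969/(-292))*(-1/1020582) = (2*97969*(-1/292))*(-1/1020582) = -97969/146*(-1/1020582) = 97969/149004972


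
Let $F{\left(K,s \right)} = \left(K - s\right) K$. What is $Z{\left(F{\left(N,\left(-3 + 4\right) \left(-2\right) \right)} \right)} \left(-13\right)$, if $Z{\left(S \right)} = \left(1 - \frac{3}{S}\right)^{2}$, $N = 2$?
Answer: $- \frac{325}{64} \approx -5.0781$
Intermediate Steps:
$F{\left(K,s \right)} = K \left(K - s\right)$
$Z{\left(F{\left(N,\left(-3 + 4\right) \left(-2\right) \right)} \right)} \left(-13\right) = \frac{\left(-3 + 2 \left(2 - \left(-3 + 4\right) \left(-2\right)\right)\right)^{2}}{4 \left(2 - \left(-3 + 4\right) \left(-2\right)\right)^{2}} \left(-13\right) = \frac{\left(-3 + 2 \left(2 - 1 \left(-2\right)\right)\right)^{2}}{4 \left(2 - 1 \left(-2\right)\right)^{2}} \left(-13\right) = \frac{\left(-3 + 2 \left(2 - -2\right)\right)^{2}}{4 \left(2 - -2\right)^{2}} \left(-13\right) = \frac{\left(-3 + 2 \left(2 + 2\right)\right)^{2}}{4 \left(2 + 2\right)^{2}} \left(-13\right) = \frac{\left(-3 + 2 \cdot 4\right)^{2}}{64} \left(-13\right) = \frac{\left(-3 + 8\right)^{2}}{64} \left(-13\right) = \frac{5^{2}}{64} \left(-13\right) = \frac{1}{64} \cdot 25 \left(-13\right) = \frac{25}{64} \left(-13\right) = - \frac{325}{64}$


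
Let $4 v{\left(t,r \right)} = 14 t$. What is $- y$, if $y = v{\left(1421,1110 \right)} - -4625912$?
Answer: $- \frac{9261771}{2} \approx -4.6309 \cdot 10^{6}$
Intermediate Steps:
$v{\left(t,r \right)} = \frac{7 t}{2}$ ($v{\left(t,r \right)} = \frac{14 t}{4} = \frac{7 t}{2}$)
$y = \frac{9261771}{2}$ ($y = \frac{7}{2} \cdot 1421 - -4625912 = \frac{9947}{2} + 4625912 = \frac{9261771}{2} \approx 4.6309 \cdot 10^{6}$)
$- y = \left(-1\right) \frac{9261771}{2} = - \frac{9261771}{2}$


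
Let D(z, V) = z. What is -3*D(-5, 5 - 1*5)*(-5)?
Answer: -75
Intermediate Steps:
-3*D(-5, 5 - 1*5)*(-5) = -3*(-5)*(-5) = 15*(-5) = -75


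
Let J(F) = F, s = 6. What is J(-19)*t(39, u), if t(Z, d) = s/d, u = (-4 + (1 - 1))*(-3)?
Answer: -19/2 ≈ -9.5000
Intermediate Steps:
u = 12 (u = (-4 + 0)*(-3) = -4*(-3) = 12)
t(Z, d) = 6/d
J(-19)*t(39, u) = -114/12 = -19*½ = -19/2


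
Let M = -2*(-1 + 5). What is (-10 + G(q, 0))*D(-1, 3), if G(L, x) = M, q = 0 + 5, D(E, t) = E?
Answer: 18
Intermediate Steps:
q = 5
M = -8 (M = -2*4 = -8)
G(L, x) = -8
(-10 + G(q, 0))*D(-1, 3) = (-10 - 8)*(-1) = -18*(-1) = 18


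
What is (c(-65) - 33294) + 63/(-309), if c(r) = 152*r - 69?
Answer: -4454050/103 ≈ -43243.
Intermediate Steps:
c(r) = -69 + 152*r
(c(-65) - 33294) + 63/(-309) = ((-69 + 152*(-65)) - 33294) + 63/(-309) = ((-69 - 9880) - 33294) + 63*(-1/309) = (-9949 - 33294) - 21/103 = -43243 - 21/103 = -4454050/103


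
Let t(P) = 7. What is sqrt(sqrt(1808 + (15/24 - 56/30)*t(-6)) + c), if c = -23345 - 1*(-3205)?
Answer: sqrt(-18126000 + 15*sqrt(6477510))/30 ≈ 141.77*I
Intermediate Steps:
c = -20140 (c = -23345 + 3205 = -20140)
sqrt(sqrt(1808 + (15/24 - 56/30)*t(-6)) + c) = sqrt(sqrt(1808 + (15/24 - 56/30)*7) - 20140) = sqrt(sqrt(1808 + (15*(1/24) - 56*1/30)*7) - 20140) = sqrt(sqrt(1808 + (5/8 - 28/15)*7) - 20140) = sqrt(sqrt(1808 - 149/120*7) - 20140) = sqrt(sqrt(1808 - 1043/120) - 20140) = sqrt(sqrt(215917/120) - 20140) = sqrt(sqrt(6477510)/60 - 20140) = sqrt(-20140 + sqrt(6477510)/60)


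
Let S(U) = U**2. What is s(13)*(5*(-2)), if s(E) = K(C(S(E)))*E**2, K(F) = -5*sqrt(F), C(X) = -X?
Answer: 109850*I ≈ 1.0985e+5*I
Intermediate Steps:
s(E) = -5*E**2*sqrt(-E**2) (s(E) = (-5*sqrt(-E**2))*E**2 = -5*E**2*sqrt(-E**2))
s(13)*(5*(-2)) = (-5*13**2*sqrt(-1*13**2))*(5*(-2)) = -5*169*sqrt(-1*169)*(-10) = -5*169*sqrt(-169)*(-10) = -5*169*13*I*(-10) = -10985*I*(-10) = 109850*I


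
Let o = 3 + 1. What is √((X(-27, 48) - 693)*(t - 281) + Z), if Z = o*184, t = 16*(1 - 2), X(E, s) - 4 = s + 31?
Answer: √181906 ≈ 426.50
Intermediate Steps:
X(E, s) = 35 + s (X(E, s) = 4 + (s + 31) = 4 + (31 + s) = 35 + s)
t = -16 (t = 16*(-1) = -16)
o = 4
Z = 736 (Z = 4*184 = 736)
√((X(-27, 48) - 693)*(t - 281) + Z) = √(((35 + 48) - 693)*(-16 - 281) + 736) = √((83 - 693)*(-297) + 736) = √(-610*(-297) + 736) = √(181170 + 736) = √181906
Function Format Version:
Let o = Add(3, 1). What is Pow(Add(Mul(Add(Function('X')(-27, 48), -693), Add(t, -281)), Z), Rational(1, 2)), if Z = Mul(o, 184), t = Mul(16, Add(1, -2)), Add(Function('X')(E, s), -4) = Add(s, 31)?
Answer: Pow(181906, Rational(1, 2)) ≈ 426.50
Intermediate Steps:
Function('X')(E, s) = Add(35, s) (Function('X')(E, s) = Add(4, Add(s, 31)) = Add(4, Add(31, s)) = Add(35, s))
t = -16 (t = Mul(16, -1) = -16)
o = 4
Z = 736 (Z = Mul(4, 184) = 736)
Pow(Add(Mul(Add(Function('X')(-27, 48), -693), Add(t, -281)), Z), Rational(1, 2)) = Pow(Add(Mul(Add(Add(35, 48), -693), Add(-16, -281)), 736), Rational(1, 2)) = Pow(Add(Mul(Add(83, -693), -297), 736), Rational(1, 2)) = Pow(Add(Mul(-610, -297), 736), Rational(1, 2)) = Pow(Add(181170, 736), Rational(1, 2)) = Pow(181906, Rational(1, 2))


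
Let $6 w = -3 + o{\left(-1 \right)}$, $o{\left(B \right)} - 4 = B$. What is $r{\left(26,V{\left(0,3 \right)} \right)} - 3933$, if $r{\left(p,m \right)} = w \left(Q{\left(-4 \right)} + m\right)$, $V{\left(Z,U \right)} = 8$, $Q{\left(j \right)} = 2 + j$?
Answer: $-3933$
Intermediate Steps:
$o{\left(B \right)} = 4 + B$
$w = 0$ ($w = \frac{-3 + \left(4 - 1\right)}{6} = \frac{-3 + 3}{6} = \frac{1}{6} \cdot 0 = 0$)
$r{\left(p,m \right)} = 0$ ($r{\left(p,m \right)} = 0 \left(\left(2 - 4\right) + m\right) = 0 \left(-2 + m\right) = 0$)
$r{\left(26,V{\left(0,3 \right)} \right)} - 3933 = 0 - 3933 = -3933$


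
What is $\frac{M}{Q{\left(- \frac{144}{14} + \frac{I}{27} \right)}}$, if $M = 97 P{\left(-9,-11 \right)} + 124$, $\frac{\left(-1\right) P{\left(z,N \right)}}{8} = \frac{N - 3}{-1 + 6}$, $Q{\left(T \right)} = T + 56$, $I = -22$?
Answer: $\frac{1085238}{21215} \approx 51.154$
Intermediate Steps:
$Q{\left(T \right)} = 56 + T$
$P{\left(z,N \right)} = \frac{24}{5} - \frac{8 N}{5}$ ($P{\left(z,N \right)} = - 8 \frac{N - 3}{-1 + 6} = - 8 \frac{-3 + N}{5} = - 8 \left(-3 + N\right) \frac{1}{5} = - 8 \left(- \frac{3}{5} + \frac{N}{5}\right) = \frac{24}{5} - \frac{8 N}{5}$)
$M = \frac{11484}{5}$ ($M = 97 \left(\frac{24}{5} - - \frac{88}{5}\right) + 124 = 97 \left(\frac{24}{5} + \frac{88}{5}\right) + 124 = 97 \cdot \frac{112}{5} + 124 = \frac{10864}{5} + 124 = \frac{11484}{5} \approx 2296.8$)
$\frac{M}{Q{\left(- \frac{144}{14} + \frac{I}{27} \right)}} = \frac{11484}{5 \left(56 - \left(\frac{22}{27} + \frac{72}{7}\right)\right)} = \frac{11484}{5 \left(56 - \frac{2098}{189}\right)} = \frac{11484}{5 \cdot \frac{8486}{189}} = \frac{11484}{5} \cdot \frac{189}{8486} = \frac{1085238}{21215}$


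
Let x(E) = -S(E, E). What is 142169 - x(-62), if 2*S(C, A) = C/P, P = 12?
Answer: 1705997/12 ≈ 1.4217e+5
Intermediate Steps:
S(C, A) = C/24 (S(C, A) = (C/12)/2 = C/24)
x(E) = -E/24
142169 - x(-62) = 142169 - (-1)*(-62)/24 = 142169 - 1*31/12 = 142169 - 31/12 = 1705997/12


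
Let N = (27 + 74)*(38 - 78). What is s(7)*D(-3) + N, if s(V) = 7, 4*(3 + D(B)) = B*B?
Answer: -16181/4 ≈ -4045.3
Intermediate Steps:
D(B) = -3 + B**2/4 (D(B) = -3 + (B*B)/4 = -3 + B**2/4)
N = -4040 (N = 101*(-40) = -4040)
s(7)*D(-3) + N = 7*(-3 + (1/4)*(-3)**2) - 4040 = 7*(-3 + (1/4)*9) - 4040 = 7*(-3 + 9/4) - 4040 = 7*(-3/4) - 4040 = -21/4 - 4040 = -16181/4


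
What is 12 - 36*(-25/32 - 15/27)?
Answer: 481/8 ≈ 60.125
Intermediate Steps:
12 - 36*(-25/32 - 15/27) = 12 - 36*(-25*1/32 - 15*1/27) = 12 - 36*(-25/32 - 5/9) = 12 - 36*(-385/288) = 12 + 385/8 = 481/8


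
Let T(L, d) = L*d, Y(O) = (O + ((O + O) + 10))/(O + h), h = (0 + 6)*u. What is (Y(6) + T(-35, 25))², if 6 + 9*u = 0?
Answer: 741321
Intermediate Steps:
u = -⅔ (u = -⅔ + (⅑)*0 = -⅔ + 0 = -⅔ ≈ -0.66667)
h = -4 (h = (0 + 6)*(-⅔) = 6*(-⅔) = -4)
Y(O) = (10 + 3*O)/(-4 + O) (Y(O) = (O + ((O + O) + 10))/(O - 4) = (O + (2*O + 10))/(-4 + O) = (O + (10 + 2*O))/(-4 + O) = (10 + 3*O)/(-4 + O))
(Y(6) + T(-35, 25))² = ((10 + 3*6)/(-4 + 6) - 35*25)² = ((10 + 18)/2 - 875)² = ((½)*28 - 875)² = (14 - 875)² = (-861)² = 741321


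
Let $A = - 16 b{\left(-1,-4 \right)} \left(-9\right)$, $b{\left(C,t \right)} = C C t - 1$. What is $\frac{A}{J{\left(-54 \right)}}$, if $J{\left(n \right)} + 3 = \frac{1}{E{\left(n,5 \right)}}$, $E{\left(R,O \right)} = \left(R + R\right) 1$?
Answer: $\frac{15552}{65} \approx 239.26$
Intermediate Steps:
$b{\left(C,t \right)} = -1 + t C^{2}$ ($b{\left(C,t \right)} = C^{2} t - 1 = t C^{2} - 1 = -1 + t C^{2}$)
$E{\left(R,O \right)} = 2 R$ ($E{\left(R,O \right)} = 2 R 1 = 2 R$)
$A = -720$ ($A = - 16 \left(-1 - 4 \left(-1\right)^{2}\right) \left(-9\right) = - 16 \left(-1 - 4\right) \left(-9\right) = \left(-16\right) \left(-5\right) \left(-9\right) = 80 \left(-9\right) = -720$)
$J{\left(n \right)} = -3 + \frac{1}{2 n}$
$\frac{A}{J{\left(-54 \right)}} = - \frac{720}{-3 + \frac{1}{2 \left(-54\right)}} = - \frac{720}{-3 + \frac{1}{2} \left(- \frac{1}{54}\right)} = - \frac{720}{-3 - \frac{1}{108}} = - \frac{720}{- \frac{325}{108}} = \left(-720\right) \left(- \frac{108}{325}\right) = \frac{15552}{65}$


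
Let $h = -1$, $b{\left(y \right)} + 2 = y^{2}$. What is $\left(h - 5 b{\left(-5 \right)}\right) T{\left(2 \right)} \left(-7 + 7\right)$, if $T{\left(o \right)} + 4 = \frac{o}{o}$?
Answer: $0$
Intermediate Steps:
$T{\left(o \right)} = -3$ ($T{\left(o \right)} = -4 + \frac{o}{o} = -4 + 1 = -3$)
$b{\left(y \right)} = -2 + y^{2}$
$\left(h - 5 b{\left(-5 \right)}\right) T{\left(2 \right)} \left(-7 + 7\right) = \left(-1 - 5 \left(-2 + \left(-5\right)^{2}\right)\right) \left(-3\right) \left(-7 + 7\right) = \left(-1 - 5 \left(-2 + 25\right)\right) \left(-3\right) 0 = \left(-1 - 115\right) \left(-3\right) 0 = \left(-116\right) \left(-3\right) 0 = 348 \cdot 0 = 0$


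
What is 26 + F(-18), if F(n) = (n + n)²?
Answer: 1322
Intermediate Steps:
F(n) = 4*n² (F(n) = (2*n)² = 4*n²)
26 + F(-18) = 26 + 4*(-18)² = 26 + 4*324 = 26 + 1296 = 1322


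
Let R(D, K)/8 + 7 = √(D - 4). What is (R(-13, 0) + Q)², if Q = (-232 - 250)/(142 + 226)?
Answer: 74361697/33856 - 21090*I*√17/23 ≈ 2196.4 - 3780.7*I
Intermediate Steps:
Q = -241/184 (Q = -482/368 = -482*1/368 = -241/184 ≈ -1.3098)
R(D, K) = -56 + 8*√(-4 + D) (R(D, K) = -56 + 8*√(D - 4) = -56 + 8*√(-4 + D))
(R(-13, 0) + Q)² = ((-56 + 8*√(-4 - 13)) - 241/184)² = ((-56 + 8*√(-17)) - 241/184)² = ((-56 + 8*(I*√17)) - 241/184)² = ((-56 + 8*I*√17) - 241/184)² = (-10545/184 + 8*I*√17)²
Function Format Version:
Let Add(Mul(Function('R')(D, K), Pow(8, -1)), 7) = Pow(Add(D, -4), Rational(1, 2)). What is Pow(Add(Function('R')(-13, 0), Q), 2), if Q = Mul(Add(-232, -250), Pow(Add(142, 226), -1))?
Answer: Add(Rational(74361697, 33856), Mul(Rational(-21090, 23), I, Pow(17, Rational(1, 2)))) ≈ Add(2196.4, Mul(-3780.7, I))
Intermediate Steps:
Q = Rational(-241, 184) (Q = Mul(-482, Pow(368, -1)) = Mul(-482, Rational(1, 368)) = Rational(-241, 184) ≈ -1.3098)
Function('R')(D, K) = Add(-56, Mul(8, Pow(Add(-4, D), Rational(1, 2)))) (Function('R')(D, K) = Add(-56, Mul(8, Pow(Add(D, -4), Rational(1, 2)))) = Add(-56, Mul(8, Pow(Add(-4, D), Rational(1, 2)))))
Pow(Add(Function('R')(-13, 0), Q), 2) = Pow(Add(Add(-56, Mul(8, Pow(Add(-4, -13), Rational(1, 2)))), Rational(-241, 184)), 2) = Pow(Add(Add(-56, Mul(8, Pow(-17, Rational(1, 2)))), Rational(-241, 184)), 2) = Pow(Add(Add(-56, Mul(8, Mul(I, Pow(17, Rational(1, 2))))), Rational(-241, 184)), 2) = Pow(Add(Add(-56, Mul(8, I, Pow(17, Rational(1, 2)))), Rational(-241, 184)), 2) = Pow(Add(Rational(-10545, 184), Mul(8, I, Pow(17, Rational(1, 2)))), 2)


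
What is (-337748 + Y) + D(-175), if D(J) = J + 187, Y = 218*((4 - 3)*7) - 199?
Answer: -336409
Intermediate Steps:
Y = 1327 (Y = 218*(1*7) - 199 = 218*7 - 199 = 1526 - 199 = 1327)
D(J) = 187 + J
(-337748 + Y) + D(-175) = (-337748 + 1327) + (187 - 175) = -336421 + 12 = -336409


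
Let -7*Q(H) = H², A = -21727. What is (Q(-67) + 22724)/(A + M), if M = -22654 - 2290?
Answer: -154579/326697 ≈ -0.47316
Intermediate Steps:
M = -24944
Q(H) = -H²/7
(Q(-67) + 22724)/(A + M) = (-⅐*(-67)² + 22724)/(-21727 - 24944) = (-⅐*4489 + 22724)/(-46671) = (-4489/7 + 22724)*(-1/46671) = (154579/7)*(-1/46671) = -154579/326697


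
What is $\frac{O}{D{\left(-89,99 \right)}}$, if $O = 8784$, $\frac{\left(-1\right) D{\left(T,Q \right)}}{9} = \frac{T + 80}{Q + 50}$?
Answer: $\frac{145424}{9} \approx 16158.0$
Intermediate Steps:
$D{\left(T,Q \right)} = - \frac{9 \left(80 + T\right)}{50 + Q}$ ($D{\left(T,Q \right)} = - 9 \frac{T + 80}{Q + 50} = - 9 \frac{80 + T}{50 + Q} = - \frac{9 \left(80 + T\right)}{50 + Q}$)
$\frac{O}{D{\left(-89,99 \right)}} = \frac{8784}{9 \frac{1}{50 + 99} \left(-80 - -89\right)} = \frac{8784}{9 \cdot \frac{1}{149} \left(-80 + 89\right)} = \frac{8784}{9 \cdot \frac{1}{149} \cdot 9} = \frac{8784}{\frac{81}{149}} = 8784 \cdot \frac{149}{81} = \frac{145424}{9}$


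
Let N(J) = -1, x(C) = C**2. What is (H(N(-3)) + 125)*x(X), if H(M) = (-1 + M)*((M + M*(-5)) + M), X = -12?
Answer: 17136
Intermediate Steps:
H(M) = -3*M*(-1 + M) (H(M) = (-1 + M)*((M - 5*M) + M) = (-1 + M)*(-4*M + M) = (-1 + M)*(-3*M) = -3*M*(-1 + M))
(H(N(-3)) + 125)*x(X) = (3*(-1)*(1 - 1*(-1)) + 125)*(-12)**2 = (3*(-1)*(1 + 1) + 125)*144 = (3*(-1)*2 + 125)*144 = (-6 + 125)*144 = 119*144 = 17136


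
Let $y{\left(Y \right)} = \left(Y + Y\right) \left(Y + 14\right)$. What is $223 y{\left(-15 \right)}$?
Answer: $6690$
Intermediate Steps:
$y{\left(Y \right)} = 2 Y \left(14 + Y\right)$
$223 y{\left(-15 \right)} = 223 \cdot 2 \left(-15\right) \left(14 - 15\right) = 223 \cdot 2 \left(-15\right) \left(-1\right) = 223 \cdot 30 = 6690$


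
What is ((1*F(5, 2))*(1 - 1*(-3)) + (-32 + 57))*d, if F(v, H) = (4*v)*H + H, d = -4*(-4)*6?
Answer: 18528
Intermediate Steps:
d = 96 (d = 16*6 = 96)
F(v, H) = H + 4*H*v (F(v, H) = 4*H*v + H = H + 4*H*v)
((1*F(5, 2))*(1 - 1*(-3)) + (-32 + 57))*d = ((1*(2*(1 + 4*5)))*(1 - 1*(-3)) + (-32 + 57))*96 = ((1*(2*(1 + 20)))*(1 + 3) + 25)*96 = ((1*(2*21))*4 + 25)*96 = ((1*42)*4 + 25)*96 = (42*4 + 25)*96 = (168 + 25)*96 = 193*96 = 18528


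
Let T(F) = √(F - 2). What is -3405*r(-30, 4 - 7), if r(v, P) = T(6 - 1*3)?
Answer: -3405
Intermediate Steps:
T(F) = √(-2 + F)
r(v, P) = 1 (r(v, P) = √(-2 + (6 - 1*3)) = √(-2 + (6 - 3)) = √(-2 + 3) = √1 = 1)
-3405*r(-30, 4 - 7) = -3405*1 = -3405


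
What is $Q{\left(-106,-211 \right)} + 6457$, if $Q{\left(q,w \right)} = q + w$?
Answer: $6140$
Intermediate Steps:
$Q{\left(-106,-211 \right)} + 6457 = \left(-106 - 211\right) + 6457 = -317 + 6457 = 6140$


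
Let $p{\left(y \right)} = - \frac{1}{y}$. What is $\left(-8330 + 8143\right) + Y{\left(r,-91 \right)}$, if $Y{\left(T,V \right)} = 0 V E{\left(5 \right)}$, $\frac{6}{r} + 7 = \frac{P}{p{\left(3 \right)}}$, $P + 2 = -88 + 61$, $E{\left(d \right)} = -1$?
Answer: $-187$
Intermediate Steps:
$P = -29$ ($P = -2 + \left(-88 + 61\right) = -2 - 27 = -29$)
$r = \frac{3}{40}$ ($r = \frac{6}{-7 - \frac{29}{\left(-1\right) \frac{1}{3}}} = \frac{6}{-7 - \frac{29}{- \frac{1}{3}}} = \frac{6}{-7 - -87} = \frac{6}{-7 + 87} = \frac{6}{80} = 6 \cdot \frac{1}{80} = \frac{3}{40} \approx 0.075$)
$Y{\left(T,V \right)} = 0$ ($Y{\left(T,V \right)} = 0 V \left(-1\right) = 0 \left(-1\right) = 0$)
$\left(-8330 + 8143\right) + Y{\left(r,-91 \right)} = \left(-8330 + 8143\right) + 0 = -187 + 0 = -187$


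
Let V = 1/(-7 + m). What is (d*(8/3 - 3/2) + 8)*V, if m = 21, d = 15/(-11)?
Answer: 141/308 ≈ 0.45779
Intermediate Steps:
d = -15/11 (d = 15*(-1/11) = -15/11 ≈ -1.3636)
V = 1/14 (V = 1/(-7 + 21) = 1/14 ≈ 0.071429)
(d*(8/3 - 3/2) + 8)*V = (-15*(8/3 - 3/2)/11 + 8)*(1/14) = (-15/11*7/6 + 8)*(1/14) = (-35/22 + 8)*(1/14) = (141/22)*(1/14) = 141/308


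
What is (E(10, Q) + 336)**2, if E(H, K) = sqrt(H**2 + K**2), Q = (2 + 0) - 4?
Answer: 113000 + 1344*sqrt(26) ≈ 1.1985e+5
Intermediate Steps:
Q = -2 (Q = 2 - 4 = -2)
(E(10, Q) + 336)**2 = (sqrt(10**2 + (-2)**2) + 336)**2 = (sqrt(100 + 4) + 336)**2 = (sqrt(104) + 336)**2 = (2*sqrt(26) + 336)**2 = (336 + 2*sqrt(26))**2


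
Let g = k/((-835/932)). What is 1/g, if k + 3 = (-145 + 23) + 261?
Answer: -835/126752 ≈ -0.0065877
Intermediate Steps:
k = 136 (k = -3 + ((-145 + 23) + 261) = -3 + (-122 + 261) = -3 + 139 = 136)
g = -126752/835 (g = 136/((-835/932)) = 136/((-835*1/932)) = 136/(-835/932) = 136*(-932/835) = -126752/835 ≈ -151.80)
1/g = 1/(-126752/835) = -835/126752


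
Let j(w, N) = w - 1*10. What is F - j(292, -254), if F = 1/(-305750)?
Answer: -86221501/305750 ≈ -282.00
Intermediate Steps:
j(w, N) = -10 + w (j(w, N) = w - 10 = -10 + w)
F = -1/305750 ≈ -3.2706e-6
F - j(292, -254) = -1/305750 - (-10 + 292) = -1/305750 - 1*282 = -1/305750 - 282 = -86221501/305750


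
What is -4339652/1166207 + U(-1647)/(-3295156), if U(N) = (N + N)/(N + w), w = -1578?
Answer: -7686159440317843/2065523271394450 ≈ -3.7212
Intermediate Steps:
U(N) = 2*N/(-1578 + N) (U(N) = (N + N)/(N - 1578) = (2*N)/(-1578 + N) = 2*N/(-1578 + N))
-4339652/1166207 + U(-1647)/(-3295156) = -4339652/1166207 + (2*(-1647)/(-1578 - 1647))/(-3295156) = -4339652*1/1166207 + (2*(-1647)/(-3225))*(-1/3295156) = -4339652/1166207 + (2*(-1647)*(-1/3225))*(-1/3295156) = -4339652/1166207 + (1098/1075)*(-1/3295156) = -4339652/1166207 - 549/1771146350 = -7686159440317843/2065523271394450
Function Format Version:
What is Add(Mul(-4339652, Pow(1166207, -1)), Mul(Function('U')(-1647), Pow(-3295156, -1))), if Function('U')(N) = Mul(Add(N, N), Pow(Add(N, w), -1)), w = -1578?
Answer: Rational(-7686159440317843, 2065523271394450) ≈ -3.7212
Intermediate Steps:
Function('U')(N) = Mul(2, N, Pow(Add(-1578, N), -1)) (Function('U')(N) = Mul(Add(N, N), Pow(Add(N, -1578), -1)) = Mul(Mul(2, N), Pow(Add(-1578, N), -1)) = Mul(2, N, Pow(Add(-1578, N), -1)))
Add(Mul(-4339652, Pow(1166207, -1)), Mul(Function('U')(-1647), Pow(-3295156, -1))) = Add(Mul(-4339652, Pow(1166207, -1)), Mul(Mul(2, -1647, Pow(Add(-1578, -1647), -1)), Pow(-3295156, -1))) = Add(Mul(-4339652, Rational(1, 1166207)), Mul(Mul(2, -1647, Pow(-3225, -1)), Rational(-1, 3295156))) = Add(Rational(-4339652, 1166207), Mul(Mul(2, -1647, Rational(-1, 3225)), Rational(-1, 3295156))) = Add(Rational(-4339652, 1166207), Mul(Rational(1098, 1075), Rational(-1, 3295156))) = Add(Rational(-4339652, 1166207), Rational(-549, 1771146350)) = Rational(-7686159440317843, 2065523271394450)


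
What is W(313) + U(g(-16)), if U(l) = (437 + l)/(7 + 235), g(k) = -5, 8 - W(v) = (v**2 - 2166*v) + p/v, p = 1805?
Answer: 21966075584/37873 ≈ 5.7999e+5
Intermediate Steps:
W(v) = 8 - v**2 - 1805/v + 2166*v (W(v) = 8 - ((v**2 - 2166*v) + 1805/v) = 8 - (v**2 - 2166*v + 1805/v) = 8 + (-v**2 - 1805/v + 2166*v) = 8 - v**2 - 1805/v + 2166*v)
U(l) = 437/242 + l/242 (U(l) = (437 + l)/242 = (437 + l)*(1/242) = 437/242 + l/242)
W(313) + U(g(-16)) = (8 - 1*313**2 - 1805/313 + 2166*313) + (437/242 + (1/242)*(-5)) = (8 - 1*97969 - 1805*1/313 + 677958) + (437/242 - 5/242) = (8 - 97969 - 1805/313 + 677958) + 216/121 = 181537256/313 + 216/121 = 21966075584/37873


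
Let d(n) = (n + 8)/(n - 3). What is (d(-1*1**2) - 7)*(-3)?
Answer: 105/4 ≈ 26.250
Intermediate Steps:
d(n) = (8 + n)/(-3 + n)
(d(-1*1**2) - 7)*(-3) = ((8 - 1*1**2)/(-3 - 1*1**2) - 7)*(-3) = ((8 - 1*1)/(-3 - 1*1) - 7)*(-3) = ((8 - 1)/(-3 - 1) - 7)*(-3) = (7/(-4) - 7)*(-3) = (-1/4*7 - 7)*(-3) = (-7/4 - 7)*(-3) = -35/4*(-3) = 105/4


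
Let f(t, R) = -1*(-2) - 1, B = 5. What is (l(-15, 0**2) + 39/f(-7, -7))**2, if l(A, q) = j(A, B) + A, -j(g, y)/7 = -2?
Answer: 1444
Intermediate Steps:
f(t, R) = 1 (f(t, R) = 2 - 1 = 1)
j(g, y) = 14 (j(g, y) = -7*(-2) = 14)
l(A, q) = 14 + A
(l(-15, 0**2) + 39/f(-7, -7))**2 = ((14 - 15) + 39/1)**2 = (-1 + 39*1)**2 = (-1 + 39)**2 = 38**2 = 1444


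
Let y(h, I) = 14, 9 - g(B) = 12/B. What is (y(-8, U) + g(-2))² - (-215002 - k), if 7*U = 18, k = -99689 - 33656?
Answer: 82498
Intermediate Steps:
g(B) = 9 - 12/B
k = -133345
U = 18/7 (U = (⅐)*18 = 18/7 ≈ 2.5714)
(y(-8, U) + g(-2))² - (-215002 - k) = (14 + (9 - 12/(-2)))² - (-215002 - 1*(-133345)) = (14 + (9 - 12*(-½)))² - (-215002 + 133345) = (14 + (9 + 6))² - 1*(-81657) = (14 + 15)² + 81657 = 29² + 81657 = 841 + 81657 = 82498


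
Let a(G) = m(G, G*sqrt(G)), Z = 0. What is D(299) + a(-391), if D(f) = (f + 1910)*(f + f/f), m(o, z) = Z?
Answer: 662700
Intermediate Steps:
m(o, z) = 0
D(f) = (1 + f)*(1910 + f) (D(f) = (1910 + f)*(f + 1) = (1910 + f)*(1 + f) = (1 + f)*(1910 + f))
a(G) = 0
D(299) + a(-391) = (1910 + 299**2 + 1911*299) + 0 = (1910 + 89401 + 571389) + 0 = 662700 + 0 = 662700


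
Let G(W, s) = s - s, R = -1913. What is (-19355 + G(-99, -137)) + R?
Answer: -21268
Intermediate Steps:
G(W, s) = 0
(-19355 + G(-99, -137)) + R = (-19355 + 0) - 1913 = -19355 - 1913 = -21268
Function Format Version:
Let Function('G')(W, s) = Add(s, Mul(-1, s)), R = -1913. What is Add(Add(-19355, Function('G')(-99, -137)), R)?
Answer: -21268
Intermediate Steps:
Function('G')(W, s) = 0
Add(Add(-19355, Function('G')(-99, -137)), R) = Add(Add(-19355, 0), -1913) = Add(-19355, -1913) = -21268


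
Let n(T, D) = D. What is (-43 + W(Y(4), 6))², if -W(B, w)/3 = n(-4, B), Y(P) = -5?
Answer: 784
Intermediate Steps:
W(B, w) = -3*B
(-43 + W(Y(4), 6))² = (-43 - 3*(-5))² = (-43 + 15)² = (-28)² = 784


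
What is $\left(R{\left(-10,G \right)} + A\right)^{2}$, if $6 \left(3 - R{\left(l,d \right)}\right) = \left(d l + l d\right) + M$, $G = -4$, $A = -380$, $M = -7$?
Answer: $\frac{5452225}{36} \approx 1.5145 \cdot 10^{5}$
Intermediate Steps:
$R{\left(l,d \right)} = \frac{25}{6} - \frac{d l}{3}$ ($R{\left(l,d \right)} = 3 - \frac{\left(d l + l d\right) - 7}{6} = 3 - \frac{\left(d l + d l\right) - 7}{6} = 3 - \frac{2 d l - 7}{6} = 3 - \frac{-7 + 2 d l}{6} = 3 - \left(- \frac{7}{6} + \frac{d l}{3}\right) = \frac{25}{6} - \frac{d l}{3}$)
$\left(R{\left(-10,G \right)} + A\right)^{2} = \left(\left(\frac{25}{6} - \left(- \frac{4}{3}\right) \left(-10\right)\right) - 380\right)^{2} = \left(\left(\frac{25}{6} - \frac{40}{3}\right) - 380\right)^{2} = \left(- \frac{55}{6} - 380\right)^{2} = \left(- \frac{2335}{6}\right)^{2} = \frac{5452225}{36}$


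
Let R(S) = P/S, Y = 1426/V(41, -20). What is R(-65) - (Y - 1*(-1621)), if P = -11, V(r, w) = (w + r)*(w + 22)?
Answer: -2258779/1365 ≈ -1654.8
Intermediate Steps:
V(r, w) = (22 + w)*(r + w) (V(r, w) = (r + w)*(22 + w) = (22 + w)*(r + w))
Y = 713/21 (Y = 1426/((-20)**2 + 22*41 + 22*(-20) + 41*(-20)) = 1426/(400 + 902 - 440 - 820) = 1426/42 = 1426*(1/42) = 713/21 ≈ 33.952)
R(S) = -11/S
R(-65) - (Y - 1*(-1621)) = -11/(-65) - (713/21 - 1*(-1621)) = -11*(-1/65) - (713/21 + 1621) = 11/65 - 1*34754/21 = 11/65 - 34754/21 = -2258779/1365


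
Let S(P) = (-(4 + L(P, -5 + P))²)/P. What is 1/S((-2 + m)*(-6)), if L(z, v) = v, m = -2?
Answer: -24/529 ≈ -0.045369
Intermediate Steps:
S(P) = -(-1 + P)²/P (S(P) = (-(4 + (-5 + P))²)/P = (-(-1 + P)²)/P = -(-1 + P)²/P)
1/S((-2 + m)*(-6)) = 1/(-(-1 + (-2 - 2)*(-6))²/((-2 - 2)*(-6))) = 1/(-(-1 - 4*(-6))²/((-4*(-6)))) = 1/(-1*(-1 + 24)²/24) = 1/(-1*1/24*23²) = 1/(-1*1/24*529) = 1/(-529/24) = -24/529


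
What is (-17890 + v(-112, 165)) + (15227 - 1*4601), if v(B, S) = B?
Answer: -7376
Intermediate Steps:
(-17890 + v(-112, 165)) + (15227 - 1*4601) = (-17890 - 112) + (15227 - 1*4601) = -18002 + (15227 - 4601) = -18002 + 10626 = -7376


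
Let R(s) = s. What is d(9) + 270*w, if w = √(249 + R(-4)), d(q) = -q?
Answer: -9 + 1890*√5 ≈ 4217.2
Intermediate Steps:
w = 7*√5 (w = √(249 - 4) = √245 = 7*√5 ≈ 15.652)
d(9) + 270*w = -1*9 + 270*(7*√5) = -9 + 1890*√5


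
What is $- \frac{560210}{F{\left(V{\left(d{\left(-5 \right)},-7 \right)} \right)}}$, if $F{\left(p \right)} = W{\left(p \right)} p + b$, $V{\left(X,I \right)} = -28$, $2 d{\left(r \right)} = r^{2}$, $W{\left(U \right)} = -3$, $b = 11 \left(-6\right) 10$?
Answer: $\frac{280105}{288} \approx 972.59$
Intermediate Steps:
$b = -660$ ($b = \left(-66\right) 10 = -660$)
$d{\left(r \right)} = \frac{r^{2}}{2}$
$F{\left(p \right)} = -660 - 3 p$ ($F{\left(p \right)} = - 3 p - 660 = -660 - 3 p$)
$- \frac{560210}{F{\left(V{\left(d{\left(-5 \right)},-7 \right)} \right)}} = - \frac{560210}{-660 - -84} = - \frac{560210}{-660 + 84} = - \frac{560210}{-576} = \left(-560210\right) \left(- \frac{1}{576}\right) = \frac{280105}{288}$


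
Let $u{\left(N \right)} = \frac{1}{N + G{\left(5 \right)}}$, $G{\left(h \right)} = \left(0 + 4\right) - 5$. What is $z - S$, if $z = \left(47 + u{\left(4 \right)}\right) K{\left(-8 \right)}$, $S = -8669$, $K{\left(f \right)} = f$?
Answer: $\frac{24871}{3} \approx 8290.3$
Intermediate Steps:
$G{\left(h \right)} = -1$ ($G{\left(h \right)} = 4 - 5 = -1$)
$u{\left(N \right)} = \frac{1}{-1 + N}$ ($u{\left(N \right)} = \frac{1}{N - 1} = \frac{1}{-1 + N}$)
$z = - \frac{1136}{3}$ ($z = \left(47 + \frac{1}{-1 + 4}\right) \left(-8\right) = \left(47 + \frac{1}{3}\right) \left(-8\right) = \frac{142}{3} \left(-8\right) = - \frac{1136}{3} \approx -378.67$)
$z - S = - \frac{1136}{3} - -8669 = - \frac{1136}{3} + 8669 = \frac{24871}{3}$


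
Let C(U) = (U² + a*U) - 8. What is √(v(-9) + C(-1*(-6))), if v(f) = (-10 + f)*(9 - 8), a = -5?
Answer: I*√21 ≈ 4.5826*I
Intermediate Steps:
C(U) = -8 + U² - 5*U (C(U) = (U² - 5*U) - 8 = -8 + U² - 5*U)
v(f) = -10 + f (v(f) = (-10 + f)*1 = -10 + f)
√(v(-9) + C(-1*(-6))) = √((-10 - 9) + (-8 + (-1*(-6))² - (-5)*(-6))) = √(-19 + (-8 + 6² - 5*6)) = √(-19 + (-8 + 36 - 30)) = √(-19 - 2) = √(-21) = I*√21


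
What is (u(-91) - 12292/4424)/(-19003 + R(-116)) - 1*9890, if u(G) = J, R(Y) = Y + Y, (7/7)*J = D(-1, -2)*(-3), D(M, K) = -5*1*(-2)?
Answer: -30056990521/3039130 ≈ -9890.0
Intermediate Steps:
D(M, K) = 10 (D(M, K) = -5*(-2) = 10)
J = -30 (J = 10*(-3) = -30)
R(Y) = 2*Y
u(G) = -30
(u(-91) - 12292/4424)/(-19003 + R(-116)) - 1*9890 = (-30 - 12292/4424)/(-19003 + 2*(-116)) - 1*9890 = (-30 - 12292*1/4424)/(-19003 - 232) - 9890 = (-30 - 439/158)/(-19235) - 9890 = -5179/158*(-1/19235) - 9890 = 5179/3039130 - 9890 = -30056990521/3039130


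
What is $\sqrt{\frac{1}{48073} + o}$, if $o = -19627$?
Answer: $\frac{3 i \sqrt{5039806506690}}{48073} \approx 140.1 i$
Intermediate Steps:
$\sqrt{\frac{1}{48073} + o} = \sqrt{\frac{1}{48073} - 19627} = \sqrt{- \frac{943528770}{48073}} = \frac{3 i \sqrt{5039806506690}}{48073}$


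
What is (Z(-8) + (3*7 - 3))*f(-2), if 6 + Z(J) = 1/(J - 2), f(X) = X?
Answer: -119/5 ≈ -23.800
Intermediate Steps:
Z(J) = -6 + 1/(-2 + J) (Z(J) = -6 + 1/(J - 2) = -6 + 1/(-2 + J))
(Z(-8) + (3*7 - 3))*f(-2) = ((13 - 6*(-8))/(-2 - 8) + (3*7 - 3))*(-2) = ((13 + 48)/(-10) + (21 - 3))*(-2) = (-⅒*61 + 18)*(-2) = (-61/10 + 18)*(-2) = (119/10)*(-2) = -119/5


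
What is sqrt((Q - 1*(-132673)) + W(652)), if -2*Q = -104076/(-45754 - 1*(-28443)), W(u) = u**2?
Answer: sqrt(3411194590151)/2473 ≈ 746.84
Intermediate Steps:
Q = -7434/2473 (Q = -(-52038)/(-45754 - 1*(-28443)) = -(-52038)/(-45754 + 28443) = -(-52038)/(-17311) = -(-52038)*(-1)/17311 = -1/2*14868/2473 = -7434/2473 ≈ -3.0061)
sqrt((Q - 1*(-132673)) + W(652)) = sqrt((-7434/2473 - 1*(-132673)) + 652**2) = sqrt((-7434/2473 + 132673) + 425104) = sqrt(328092895/2473 + 425104) = sqrt(1379375087/2473) = sqrt(3411194590151)/2473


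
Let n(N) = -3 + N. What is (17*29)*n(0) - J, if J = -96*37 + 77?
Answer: 1996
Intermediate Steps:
J = -3475 (J = -3552 + 77 = -3475)
(17*29)*n(0) - J = (17*29)*(-3 + 0) - 1*(-3475) = 493*(-3) + 3475 = -1479 + 3475 = 1996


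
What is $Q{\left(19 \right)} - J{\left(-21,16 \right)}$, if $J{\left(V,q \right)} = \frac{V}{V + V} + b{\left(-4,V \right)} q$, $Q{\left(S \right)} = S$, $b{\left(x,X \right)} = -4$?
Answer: $\frac{165}{2} \approx 82.5$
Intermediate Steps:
$J{\left(V,q \right)} = \frac{1}{2} - 4 q$ ($J{\left(V,q \right)} = \frac{V}{V + V} - 4 q = \frac{V}{2 V} - 4 q = \frac{1}{2 V} V - 4 q = \frac{1}{2} - 4 q$)
$Q{\left(19 \right)} - J{\left(-21,16 \right)} = 19 - \left(\frac{1}{2} - 64\right) = 19 - - \frac{127}{2} = 19 + \frac{127}{2} = \frac{165}{2}$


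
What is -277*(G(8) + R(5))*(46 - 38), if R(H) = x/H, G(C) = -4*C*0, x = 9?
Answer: -19944/5 ≈ -3988.8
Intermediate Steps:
G(C) = 0
R(H) = 9/H
-277*(G(8) + R(5))*(46 - 38) = -277*(0 + 9/5)*(46 - 38) = -277*(0 + 9*(⅕))*8 = -277*(0 + 9/5)*8 = -2493*8/5 = -277*72/5 = -19944/5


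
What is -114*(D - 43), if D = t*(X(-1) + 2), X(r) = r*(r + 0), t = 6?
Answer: 2850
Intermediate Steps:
X(r) = r² (X(r) = r*r = r²)
D = 18 (D = 6*((-1)² + 2) = 6*(1 + 2) = 6*3 = 18)
-114*(D - 43) = -114*(18 - 43) = -114*(-25) = 2850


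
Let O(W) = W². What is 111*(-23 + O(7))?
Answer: 2886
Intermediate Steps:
111*(-23 + O(7)) = 111*(-23 + 7²) = 111*(-23 + 49) = 111*26 = 2886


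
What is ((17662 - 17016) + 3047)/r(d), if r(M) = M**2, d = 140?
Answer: 3693/19600 ≈ 0.18842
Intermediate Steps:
((17662 - 17016) + 3047)/r(d) = ((17662 - 17016) + 3047)/(140**2) = (646 + 3047)/19600 = 3693*(1/19600) = 3693/19600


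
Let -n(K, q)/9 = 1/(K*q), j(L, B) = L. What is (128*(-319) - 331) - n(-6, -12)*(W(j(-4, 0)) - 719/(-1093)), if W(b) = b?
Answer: -359932925/8744 ≈ -41163.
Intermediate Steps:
n(K, q) = -9/(K*q) (n(K, q) = -9*1/(K*q) = -9/(K*q))
(128*(-319) - 331) - n(-6, -12)*(W(j(-4, 0)) - 719/(-1093)) = (128*(-319) - 331) - (-9/(-6*(-12)))*(-4 - 719/(-1093)) = (-40832 - 331) - (-9*(-⅙)*(-1/12))*(-4 - 719*(-1/1093)) = -41163 - (-1)*(-4 + 719/1093)/8 = -41163 - (-1)*(-3653)/(8*1093) = -41163 - 1*3653/8744 = -41163 - 3653/8744 = -359932925/8744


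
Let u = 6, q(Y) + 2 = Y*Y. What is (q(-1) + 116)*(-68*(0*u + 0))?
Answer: 0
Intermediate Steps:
q(Y) = -2 + Y² (q(Y) = -2 + Y*Y = -2 + Y²)
(q(-1) + 116)*(-68*(0*u + 0)) = ((-2 + (-1)²) + 116)*(-68*(0*6 + 0)) = ((-2 + 1) + 116)*(-68*(0 + 0)) = (-1 + 116)*(-68*0) = 115*0 = 0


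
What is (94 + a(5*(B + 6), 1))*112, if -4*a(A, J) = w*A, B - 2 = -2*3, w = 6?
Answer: 8848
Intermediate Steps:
B = -4 (B = 2 - 2*3 = 2 - 6 = -4)
a(A, J) = -3*A/2
(94 + a(5*(B + 6), 1))*112 = (94 - 15*(-4 + 6)/2)*112 = (94 - 15*2/2)*112 = (94 - 3/2*10)*112 = (94 - 15)*112 = 79*112 = 8848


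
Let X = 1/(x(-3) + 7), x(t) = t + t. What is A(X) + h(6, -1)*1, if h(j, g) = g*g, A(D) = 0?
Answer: 1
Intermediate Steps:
x(t) = 2*t
X = 1 (X = 1/(2*(-3) + 7) = 1/(-6 + 7) = 1/1 = 1)
h(j, g) = g²
A(X) + h(6, -1)*1 = 0 + (-1)²*1 = 0 + 1*1 = 0 + 1 = 1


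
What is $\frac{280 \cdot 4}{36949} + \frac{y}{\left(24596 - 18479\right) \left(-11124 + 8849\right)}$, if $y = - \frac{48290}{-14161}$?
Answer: $\frac{44142640881758}{1456285377962415} \approx 0.030312$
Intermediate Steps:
$y = \frac{48290}{14161}$ ($y = \left(-48290\right) \left(- \frac{1}{14161}\right) = \frac{48290}{14161} \approx 3.4101$)
$\frac{280 \cdot 4}{36949} + \frac{y}{\left(24596 - 18479\right) \left(-11124 + 8849\right)} = \frac{280 \cdot 4}{36949} + \frac{48290}{14161 \left(24596 - 18479\right) \left(-11124 + 8849\right)} = 1120 \cdot \frac{1}{36949} + \frac{48290}{14161 \cdot 6117 \left(-2275\right)} = \frac{1120}{36949} + \frac{48290}{14161 \left(-13916175\right)} = \frac{1120}{36949} + \frac{48290}{14161} \left(- \frac{1}{13916175}\right) = \frac{1120}{36949} - \frac{9658}{39413390835} = \frac{44142640881758}{1456285377962415}$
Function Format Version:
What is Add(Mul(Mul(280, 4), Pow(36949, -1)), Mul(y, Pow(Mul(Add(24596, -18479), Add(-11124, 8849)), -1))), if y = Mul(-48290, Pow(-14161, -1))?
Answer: Rational(44142640881758, 1456285377962415) ≈ 0.030312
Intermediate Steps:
y = Rational(48290, 14161) (y = Mul(-48290, Rational(-1, 14161)) = Rational(48290, 14161) ≈ 3.4101)
Add(Mul(Mul(280, 4), Pow(36949, -1)), Mul(y, Pow(Mul(Add(24596, -18479), Add(-11124, 8849)), -1))) = Add(Mul(Mul(280, 4), Pow(36949, -1)), Mul(Rational(48290, 14161), Pow(Mul(Add(24596, -18479), Add(-11124, 8849)), -1))) = Add(Mul(1120, Rational(1, 36949)), Mul(Rational(48290, 14161), Pow(Mul(6117, -2275), -1))) = Add(Rational(1120, 36949), Mul(Rational(48290, 14161), Pow(-13916175, -1))) = Add(Rational(1120, 36949), Mul(Rational(48290, 14161), Rational(-1, 13916175))) = Add(Rational(1120, 36949), Rational(-9658, 39413390835)) = Rational(44142640881758, 1456285377962415)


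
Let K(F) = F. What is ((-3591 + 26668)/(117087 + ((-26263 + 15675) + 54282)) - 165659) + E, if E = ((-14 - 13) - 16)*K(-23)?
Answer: -26475784193/160781 ≈ -1.6467e+5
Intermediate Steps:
E = 989 (E = ((-14 - 13) - 16)*(-23) = (-27 - 16)*(-23) = -43*(-23) = 989)
((-3591 + 26668)/(117087 + ((-26263 + 15675) + 54282)) - 165659) + E = ((-3591 + 26668)/(117087 + ((-26263 + 15675) + 54282)) - 165659) + 989 = (23077/(117087 + (-10588 + 54282)) - 165659) + 989 = (23077/(117087 + 43694) - 165659) + 989 = (23077/160781 - 165659) + 989 = -26634796602/160781 + 989 = -26475784193/160781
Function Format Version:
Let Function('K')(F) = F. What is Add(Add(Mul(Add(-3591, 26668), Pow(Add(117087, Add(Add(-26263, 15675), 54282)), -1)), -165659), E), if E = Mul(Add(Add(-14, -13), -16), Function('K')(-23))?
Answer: Rational(-26475784193, 160781) ≈ -1.6467e+5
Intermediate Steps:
E = 989 (E = Mul(Add(Add(-14, -13), -16), -23) = Mul(Add(-27, -16), -23) = Mul(-43, -23) = 989)
Add(Add(Mul(Add(-3591, 26668), Pow(Add(117087, Add(Add(-26263, 15675), 54282)), -1)), -165659), E) = Add(Add(Mul(Add(-3591, 26668), Pow(Add(117087, Add(Add(-26263, 15675), 54282)), -1)), -165659), 989) = Add(Add(Mul(23077, Pow(Add(117087, Add(-10588, 54282)), -1)), -165659), 989) = Add(Add(Mul(23077, Pow(Add(117087, 43694), -1)), -165659), 989) = Add(Add(Mul(23077, Pow(160781, -1)), -165659), 989) = Add(Add(Mul(23077, Rational(1, 160781)), -165659), 989) = Add(Add(Rational(23077, 160781), -165659), 989) = Add(Rational(-26634796602, 160781), 989) = Rational(-26475784193, 160781)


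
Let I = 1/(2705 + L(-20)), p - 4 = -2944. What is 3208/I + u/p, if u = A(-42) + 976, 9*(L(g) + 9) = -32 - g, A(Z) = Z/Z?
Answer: 25414801583/2940 ≈ 8.6445e+6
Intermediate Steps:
A(Z) = 1
L(g) = -113/9 - g/9 (L(g) = -9 + (-32 - g)/9 = -9 + (-32/9 - g/9) = -113/9 - g/9)
u = 977 (u = 1 + 976 = 977)
p = -2940 (p = 4 - 2944 = -2940)
I = 3/8084 (I = 1/(2705 + (-113/9 - 1/9*(-20))) = 1/(2705 + (-113/9 + 20/9)) = 1/(2705 - 31/3) = 1/(8084/3) = 3/8084 ≈ 0.00037110)
3208/I + u/p = 3208/(3/8084) + 977/(-2940) = 3208*(8084/3) + 977*(-1/2940) = 25933472/3 - 977/2940 = 25414801583/2940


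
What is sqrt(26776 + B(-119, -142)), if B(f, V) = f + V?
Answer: sqrt(26515) ≈ 162.83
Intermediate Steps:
B(f, V) = V + f
sqrt(26776 + B(-119, -142)) = sqrt(26776 + (-142 - 119)) = sqrt(26776 - 261) = sqrt(26515)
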